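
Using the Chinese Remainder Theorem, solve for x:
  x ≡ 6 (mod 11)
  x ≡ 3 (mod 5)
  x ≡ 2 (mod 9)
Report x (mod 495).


Moduli 11, 5, 9 are pairwise coprime; by CRT there is a unique solution modulo M = 11 · 5 · 9 = 495.
Solve pairwise, accumulating the modulus:
  Start with x ≡ 6 (mod 11).
  Combine with x ≡ 3 (mod 5): since gcd(11, 5) = 1, we get a unique residue mod 55.
    Write x = 6 + 11·t and substitute into x ≡ 3 (mod 5): 11·t ≡ 3 − 6 = -3 (mod 5).
    Reduce coefficients mod 5: 1·t ≡ 2 (mod 5).
    So t ≡ 2 (mod 5).
    Then x = 6 + 11·2 = 28, valid modulo lcm(11, 5) = 55: x ≡ 28 (mod 55).
  Combine with x ≡ 2 (mod 9): since gcd(55, 9) = 1, we get a unique residue mod 495.
    Write x = 28 + 55·t and substitute into x ≡ 2 (mod 9): 55·t ≡ 2 − 28 = -26 (mod 9).
    Reduce coefficients mod 9: 1·t ≡ 1 (mod 9).
    So t ≡ 1 (mod 9).
    Then x = 28 + 55·1 = 83, valid modulo lcm(55, 9) = 495: x ≡ 83 (mod 495).
Verify: 83 mod 11 = 6 ✓, 83 mod 5 = 3 ✓, 83 mod 9 = 2 ✓.

x ≡ 83 (mod 495).


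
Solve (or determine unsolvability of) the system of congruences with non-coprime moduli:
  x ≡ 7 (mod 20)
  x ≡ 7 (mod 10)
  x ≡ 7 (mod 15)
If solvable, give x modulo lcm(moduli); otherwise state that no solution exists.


Moduli 20, 10, 15 are not pairwise coprime, so CRT works modulo lcm(m_i) when all pairwise compatibility conditions hold.
Pairwise compatibility: gcd(m_i, m_j) must divide a_i - a_j for every pair.
Merge one congruence at a time:
  Start: x ≡ 7 (mod 20).
  Combine with x ≡ 7 (mod 10): gcd(20, 10) = 10; 7 - 7 = 0, which IS divisible by 10, so compatible.
    Write x = 7 + 20·t and substitute into x ≡ 7 (mod 10): 20·t ≡ 7 − 7 = 0 (mod 10).
    Divide the congruence (and modulus) by g = 10: 2·t ≡ 0 (mod 1).
    Modulo 1 every t works; take t = 0.
    Then x = 7 + 20·0 = 7, valid modulo lcm(20, 10) = 20: x ≡ 7 (mod 20).
  Combine with x ≡ 7 (mod 15): gcd(20, 15) = 5; 7 - 7 = 0, which IS divisible by 5, so compatible.
    Write x = 7 + 20·t and substitute into x ≡ 7 (mod 15): 20·t ≡ 7 − 7 = 0 (mod 15).
    Divide the congruence (and modulus) by g = 5: 4·t ≡ 0 (mod 3).
    Reduce coefficients mod 3: 1·t ≡ 0 (mod 3).
    So t ≡ 0 (mod 3).
    Then x = 7 + 20·0 = 7, valid modulo lcm(20, 15) = 60: x ≡ 7 (mod 60).
Verify: 7 mod 20 = 7, 7 mod 10 = 7, 7 mod 15 = 7.

x ≡ 7 (mod 60).


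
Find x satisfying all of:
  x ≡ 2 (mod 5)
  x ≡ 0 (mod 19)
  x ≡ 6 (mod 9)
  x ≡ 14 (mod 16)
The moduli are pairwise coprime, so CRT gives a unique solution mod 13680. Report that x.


Product of moduli M = 5 · 19 · 9 · 16 = 13680.
Merge one congruence at a time:
  Start: x ≡ 2 (mod 5).
  Combine with x ≡ 0 (mod 19); new modulus lcm = 95.
    Write x = 2 + 5·t and substitute into x ≡ 0 (mod 19): 5·t ≡ 0 − 2 = -2 (mod 19).
    Reduce coefficients mod 19: 5·t ≡ 17 (mod 19).
    The inverse of 5 mod 19 is 4 (since 5·4 = 20 = 1·19 + 1), so t ≡ 4·17 = 68 ≡ 11 (mod 19).
    Then x = 2 + 5·11 = 57, valid modulo lcm(5, 19) = 95: x ≡ 57 (mod 95).
  Combine with x ≡ 6 (mod 9); new modulus lcm = 855.
    Write x = 57 + 95·t and substitute into x ≡ 6 (mod 9): 95·t ≡ 6 − 57 = -51 (mod 9).
    Reduce coefficients mod 9: 5·t ≡ 3 (mod 9).
    The inverse of 5 mod 9 is 2 (since 5·2 = 10 = 1·9 + 1), so t ≡ 2·3 = 6 ≡ 6 (mod 9).
    Then x = 57 + 95·6 = 627, valid modulo lcm(95, 9) = 855: x ≡ 627 (mod 855).
  Combine with x ≡ 14 (mod 16); new modulus lcm = 13680.
    Write x = 627 + 855·t and substitute into x ≡ 14 (mod 16): 855·t ≡ 14 − 627 = -613 (mod 16).
    Reduce coefficients mod 16: 7·t ≡ 11 (mod 16).
    The inverse of 7 mod 16 is 7 (since 7·7 = 49 = 3·16 + 1), so t ≡ 7·11 = 77 ≡ 13 (mod 16).
    Then x = 627 + 855·13 = 11742, valid modulo lcm(855, 16) = 13680: x ≡ 11742 (mod 13680).
Verify against each original: 11742 mod 5 = 2, 11742 mod 19 = 0, 11742 mod 9 = 6, 11742 mod 16 = 14.

x ≡ 11742 (mod 13680).


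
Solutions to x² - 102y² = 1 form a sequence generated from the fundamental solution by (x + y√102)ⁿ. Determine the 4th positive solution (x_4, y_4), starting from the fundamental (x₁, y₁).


Step 1: Find the fundamental solution (x₁, y₁) of x² - 102y² = 1.
  Expand √102 as a continued fraction. a₀ = ⌊√102⌋ = 10; iterate m_{k+1} = d_k·a_k − m_k, d_{k+1} = (102 − m_{k+1}²)/d_k, a_{k+1} = ⌊(a₀ + m_{k+1})/d_{k+1}⌋ (starting m₀ = 0, d₀ = 1), with convergents p_k = a_k·p_{k-1} + p_{k-2}, q_k = a_k·q_{k-1} + q_{k-2} (p₋₁ = 1, q₋₁ = 0):
  k = 0: a₀ = 10; p₀/q₀ = 10/1; p₀² − 102·q₀² = 100 − 102 = -2.
  k = 1: m = 10, d = 2, a = ⌊(10 + 10)/2⌋ = 10; p/q = (10·10 + 1)/(10·1 + 0) = 101/10; p² − 102·q² = 10201 − 10200 = 1.
  The first convergent with p² − 102·q² = 1 gives the fundamental solution (x₁, y₁) = (101, 10).
Step 2: Apply the recurrence (x_{n+1}, y_{n+1}) = (x₁x_n + 102y₁y_n, x₁y_n + y₁x_n) repeatedly.
  From (x_1, y_1) = (101, 10): x_2 = 101·101 + 102·10·10 = 20401; y_2 = 101·10 + 10·101 = 2020.
  From (x_2, y_2) = (20401, 2020): x_3 = 101·20401 + 102·10·2020 = 4120901; y_3 = 101·2020 + 10·20401 = 408030.
  From (x_3, y_3) = (4120901, 408030): x_4 = 101·4120901 + 102·10·408030 = 832401601; y_4 = 101·408030 + 10·4120901 = 82420040.
Step 3: Verify x_4² - 102·y_4² = 692892425347363201 - 692892425347363200 = 1 (should be 1). ✓

(x_1, y_1) = (101, 10); (x_4, y_4) = (832401601, 82420040).


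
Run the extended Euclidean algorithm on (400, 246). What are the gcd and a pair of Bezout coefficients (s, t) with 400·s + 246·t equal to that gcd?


Euclidean algorithm on (400, 246) — divide until remainder is 0:
  400 = 1 · 246 + 154
  246 = 1 · 154 + 92
  154 = 1 · 92 + 62
  92 = 1 · 62 + 30
  62 = 2 · 30 + 2
  30 = 15 · 2 + 0
gcd(400, 246) = 2.
Track Bezout coefficients alongside the remainders: start with r₀ = 400 = a·1 + b·0 (s = 1, t = 0) and r₁ = 246 = a·0 + b·1 (s = 0, t = 1); each new remainder r_{k+1} = r_{k-1} − q_k·r_k inherits s_{k+1} = s_{k-1} − q_k·s_k, t_{k+1} = t_{k-1} − q_k·t_k, so r_k = a·s_k + b·t_k at every step:
  q = 1: r = 154, s = 1 − 1·0 = 1, t = 0 − 1·1 = -1  (check: 400·1 + 246·(-1) = 154)
  q = 1: r = 92, s = 0 − 1·1 = -1, t = 1 − 1·(-1) = 2  (check: 400·(-1) + 246·2 = 92)
  q = 1: r = 62, s = 1 − 1·(-1) = 2, t = -1 − 1·2 = -3  (check: 400·2 + 246·(-3) = 62)
  q = 1: r = 30, s = -1 − 1·2 = -3, t = 2 − 1·(-3) = 5  (check: 400·(-3) + 246·5 = 30)
  q = 2: r = 2, s = 2 − 2·(-3) = 8, t = -3 − 2·5 = -13  (check: 400·8 + 246·(-13) = 2)
The row with r = 2 (the gcd) gives the Bezout coefficients s = 8, t = -13.
Result: 400 · (8) + 246 · (-13) = 2.

gcd(400, 246) = 2; s = 8, t = -13 (check: 400·8 + 246·(-13) = 2).


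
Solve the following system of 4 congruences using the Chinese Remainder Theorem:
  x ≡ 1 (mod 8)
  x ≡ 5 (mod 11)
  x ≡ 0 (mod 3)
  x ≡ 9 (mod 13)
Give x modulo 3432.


Product of moduli M = 8 · 11 · 3 · 13 = 3432.
Merge one congruence at a time:
  Start: x ≡ 1 (mod 8).
  Combine with x ≡ 5 (mod 11); new modulus lcm = 88.
    Write x = 1 + 8·t and substitute into x ≡ 5 (mod 11): 8·t ≡ 5 − 1 = 4 (mod 11).
    The inverse of 8 mod 11 is 7 (since 8·7 = 56 = 5·11 + 1), so t ≡ 7·4 = 28 ≡ 6 (mod 11).
    Then x = 1 + 8·6 = 49, valid modulo lcm(8, 11) = 88: x ≡ 49 (mod 88).
  Combine with x ≡ 0 (mod 3); new modulus lcm = 264.
    Write x = 49 + 88·t and substitute into x ≡ 0 (mod 3): 88·t ≡ 0 − 49 = -49 (mod 3).
    Reduce coefficients mod 3: 1·t ≡ 2 (mod 3).
    So t ≡ 2 (mod 3).
    Then x = 49 + 88·2 = 225, valid modulo lcm(88, 3) = 264: x ≡ 225 (mod 264).
  Combine with x ≡ 9 (mod 13); new modulus lcm = 3432.
    Write x = 225 + 264·t and substitute into x ≡ 9 (mod 13): 264·t ≡ 9 − 225 = -216 (mod 13).
    Reduce coefficients mod 13: 4·t ≡ 5 (mod 13).
    The inverse of 4 mod 13 is 10 (since 4·10 = 40 = 3·13 + 1), so t ≡ 10·5 = 50 ≡ 11 (mod 13).
    Then x = 225 + 264·11 = 3129, valid modulo lcm(264, 13) = 3432: x ≡ 3129 (mod 3432).
Verify against each original: 3129 mod 8 = 1, 3129 mod 11 = 5, 3129 mod 3 = 0, 3129 mod 13 = 9.

x ≡ 3129 (mod 3432).


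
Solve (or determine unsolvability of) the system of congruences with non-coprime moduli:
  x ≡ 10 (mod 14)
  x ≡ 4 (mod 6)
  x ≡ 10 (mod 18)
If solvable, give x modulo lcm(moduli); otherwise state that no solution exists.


Moduli 14, 6, 18 are not pairwise coprime, so CRT works modulo lcm(m_i) when all pairwise compatibility conditions hold.
Pairwise compatibility: gcd(m_i, m_j) must divide a_i - a_j for every pair.
Merge one congruence at a time:
  Start: x ≡ 10 (mod 14).
  Combine with x ≡ 4 (mod 6): gcd(14, 6) = 2; 4 - 10 = -6, which IS divisible by 2, so compatible.
    Write x = 10 + 14·t and substitute into x ≡ 4 (mod 6): 14·t ≡ 4 − 10 = -6 (mod 6).
    Divide the congruence (and modulus) by g = 2: 7·t ≡ -3 (mod 3).
    Reduce coefficients mod 3: 1·t ≡ 0 (mod 3).
    So t ≡ 0 (mod 3).
    Then x = 10 + 14·0 = 10, valid modulo lcm(14, 6) = 42: x ≡ 10 (mod 42).
  Combine with x ≡ 10 (mod 18): gcd(42, 18) = 6; 10 - 10 = 0, which IS divisible by 6, so compatible.
    Write x = 10 + 42·t and substitute into x ≡ 10 (mod 18): 42·t ≡ 10 − 10 = 0 (mod 18).
    Divide the congruence (and modulus) by g = 6: 7·t ≡ 0 (mod 3).
    Reduce coefficients mod 3: 1·t ≡ 0 (mod 3).
    So t ≡ 0 (mod 3).
    Then x = 10 + 42·0 = 10, valid modulo lcm(42, 18) = 126: x ≡ 10 (mod 126).
Verify: 10 mod 14 = 10, 10 mod 6 = 4, 10 mod 18 = 10.

x ≡ 10 (mod 126).


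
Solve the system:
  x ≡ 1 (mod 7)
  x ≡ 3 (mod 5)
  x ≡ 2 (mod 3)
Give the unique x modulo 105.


Moduli 7, 5, 3 are pairwise coprime; by CRT there is a unique solution modulo M = 7 · 5 · 3 = 105.
Solve pairwise, accumulating the modulus:
  Start with x ≡ 1 (mod 7).
  Combine with x ≡ 3 (mod 5): since gcd(7, 5) = 1, we get a unique residue mod 35.
    Write x = 1 + 7·t and substitute into x ≡ 3 (mod 5): 7·t ≡ 3 − 1 = 2 (mod 5).
    Reduce coefficients mod 5: 2·t ≡ 2 (mod 5).
    The inverse of 2 mod 5 is 3 (since 2·3 = 6 = 1·5 + 1), so t ≡ 3·2 = 6 ≡ 1 (mod 5).
    Then x = 1 + 7·1 = 8, valid modulo lcm(7, 5) = 35: x ≡ 8 (mod 35).
  Combine with x ≡ 2 (mod 3): since gcd(35, 3) = 1, we get a unique residue mod 105.
    Write x = 8 + 35·t and substitute into x ≡ 2 (mod 3): 35·t ≡ 2 − 8 = -6 (mod 3).
    Reduce coefficients mod 3: 2·t ≡ 0 (mod 3).
    The inverse of 2 mod 3 is 2 (since 2·2 = 4 = 1·3 + 1), so t ≡ 2·0 = 0 ≡ 0 (mod 3).
    Then x = 8 + 35·0 = 8, valid modulo lcm(35, 3) = 105: x ≡ 8 (mod 105).
Verify: 8 mod 7 = 1 ✓, 8 mod 5 = 3 ✓, 8 mod 3 = 2 ✓.

x ≡ 8 (mod 105).


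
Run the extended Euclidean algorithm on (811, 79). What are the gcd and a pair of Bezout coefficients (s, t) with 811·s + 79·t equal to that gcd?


Euclidean algorithm on (811, 79) — divide until remainder is 0:
  811 = 10 · 79 + 21
  79 = 3 · 21 + 16
  21 = 1 · 16 + 5
  16 = 3 · 5 + 1
  5 = 5 · 1 + 0
gcd(811, 79) = 1.
Track Bezout coefficients alongside the remainders: start with r₀ = 811 = a·1 + b·0 (s = 1, t = 0) and r₁ = 79 = a·0 + b·1 (s = 0, t = 1); each new remainder r_{k+1} = r_{k-1} − q_k·r_k inherits s_{k+1} = s_{k-1} − q_k·s_k, t_{k+1} = t_{k-1} − q_k·t_k, so r_k = a·s_k + b·t_k at every step:
  q = 10: r = 21, s = 1 − 10·0 = 1, t = 0 − 10·1 = -10  (check: 811·1 + 79·(-10) = 21)
  q = 3: r = 16, s = 0 − 3·1 = -3, t = 1 − 3·(-10) = 31  (check: 811·(-3) + 79·31 = 16)
  q = 1: r = 5, s = 1 − 1·(-3) = 4, t = -10 − 1·31 = -41  (check: 811·4 + 79·(-41) = 5)
  q = 3: r = 1, s = -3 − 3·4 = -15, t = 31 − 3·(-41) = 154  (check: 811·(-15) + 79·154 = 1)
The row with r = 1 (the gcd) gives the Bezout coefficients s = -15, t = 154.
Result: 811 · (-15) + 79 · (154) = 1.

gcd(811, 79) = 1; s = -15, t = 154 (check: 811·(-15) + 79·154 = 1).


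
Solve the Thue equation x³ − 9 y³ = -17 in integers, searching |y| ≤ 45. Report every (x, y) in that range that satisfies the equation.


The equation is x³ - 9y³ = -17. For fixed y, x³ = 9·y³ − 17, so a solution requires the RHS to be a perfect cube.
Strategy: iterate y from -45 to 45, compute RHS = 9·y³ − 17, and check whether it is a (positive or negative) perfect cube.
Check small values of y:
  y = 0: RHS = -17 is not a perfect cube.
  y = 1: RHS = -8 = (-2)³ ⇒ x = -2 works.
  y = -1: RHS = -26 is not a perfect cube.
  y = 2: RHS = 55 is not a perfect cube.
  y = -2: RHS = -89 is not a perfect cube.
  y = 3: RHS = 226 is not a perfect cube.
  y = -3: RHS = -260 is not a perfect cube.
Continuing, at y = 25: RHS = 140608 = (52)³ ⇒ x = 52 works.
Searching the remaining y in |y| ≤ 45 finds no further solutions.
Collected solutions: (-2, 1), (52, 25).

Solutions (with |y| ≤ 45): (-2, 1), (52, 25).


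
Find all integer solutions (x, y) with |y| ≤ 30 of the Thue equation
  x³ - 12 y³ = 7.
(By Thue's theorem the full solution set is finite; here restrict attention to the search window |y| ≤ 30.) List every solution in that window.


The equation is x³ - 12y³ = 7. For fixed y, x³ = 12·y³ + 7, so a solution requires the RHS to be a perfect cube.
Strategy: iterate y from -30 to 30, compute RHS = 12·y³ + 7, and check whether it is a (positive or negative) perfect cube.
Check small values of y:
  y = 0: RHS = 7 is not a perfect cube.
  y = 1: RHS = 19 is not a perfect cube.
  y = -1: RHS = -5 is not a perfect cube.
  y = 2: RHS = 103 is not a perfect cube.
  y = -2: RHS = -89 is not a perfect cube.
  y = 3: RHS = 331 is not a perfect cube.
  y = -3: RHS = -317 is not a perfect cube.
Continuing the search up to |y| = 30 finds no solutions either.
No (x, y) in the scanned range satisfies the equation.

No integer solutions with |y| ≤ 30.


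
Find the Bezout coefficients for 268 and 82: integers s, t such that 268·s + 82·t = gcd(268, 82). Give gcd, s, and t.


Euclidean algorithm on (268, 82) — divide until remainder is 0:
  268 = 3 · 82 + 22
  82 = 3 · 22 + 16
  22 = 1 · 16 + 6
  16 = 2 · 6 + 4
  6 = 1 · 4 + 2
  4 = 2 · 2 + 0
gcd(268, 82) = 2.
Track Bezout coefficients alongside the remainders: start with r₀ = 268 = a·1 + b·0 (s = 1, t = 0) and r₁ = 82 = a·0 + b·1 (s = 0, t = 1); each new remainder r_{k+1} = r_{k-1} − q_k·r_k inherits s_{k+1} = s_{k-1} − q_k·s_k, t_{k+1} = t_{k-1} − q_k·t_k, so r_k = a·s_k + b·t_k at every step:
  q = 3: r = 22, s = 1 − 3·0 = 1, t = 0 − 3·1 = -3  (check: 268·1 + 82·(-3) = 22)
  q = 3: r = 16, s = 0 − 3·1 = -3, t = 1 − 3·(-3) = 10  (check: 268·(-3) + 82·10 = 16)
  q = 1: r = 6, s = 1 − 1·(-3) = 4, t = -3 − 1·10 = -13  (check: 268·4 + 82·(-13) = 6)
  q = 2: r = 4, s = -3 − 2·4 = -11, t = 10 − 2·(-13) = 36  (check: 268·(-11) + 82·36 = 4)
  q = 1: r = 2, s = 4 − 1·(-11) = 15, t = -13 − 1·36 = -49  (check: 268·15 + 82·(-49) = 2)
The row with r = 2 (the gcd) gives the Bezout coefficients s = 15, t = -49.
Result: 268 · (15) + 82 · (-49) = 2.

gcd(268, 82) = 2; s = 15, t = -49 (check: 268·15 + 82·(-49) = 2).


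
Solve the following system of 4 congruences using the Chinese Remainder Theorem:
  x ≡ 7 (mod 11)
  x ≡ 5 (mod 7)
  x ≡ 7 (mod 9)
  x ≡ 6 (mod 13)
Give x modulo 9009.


Product of moduli M = 11 · 7 · 9 · 13 = 9009.
Merge one congruence at a time:
  Start: x ≡ 7 (mod 11).
  Combine with x ≡ 5 (mod 7); new modulus lcm = 77.
    Write x = 7 + 11·t and substitute into x ≡ 5 (mod 7): 11·t ≡ 5 − 7 = -2 (mod 7).
    Reduce coefficients mod 7: 4·t ≡ 5 (mod 7).
    The inverse of 4 mod 7 is 2 (since 4·2 = 8 = 1·7 + 1), so t ≡ 2·5 = 10 ≡ 3 (mod 7).
    Then x = 7 + 11·3 = 40, valid modulo lcm(11, 7) = 77: x ≡ 40 (mod 77).
  Combine with x ≡ 7 (mod 9); new modulus lcm = 693.
    Write x = 40 + 77·t and substitute into x ≡ 7 (mod 9): 77·t ≡ 7 − 40 = -33 (mod 9).
    Reduce coefficients mod 9: 5·t ≡ 3 (mod 9).
    The inverse of 5 mod 9 is 2 (since 5·2 = 10 = 1·9 + 1), so t ≡ 2·3 = 6 ≡ 6 (mod 9).
    Then x = 40 + 77·6 = 502, valid modulo lcm(77, 9) = 693: x ≡ 502 (mod 693).
  Combine with x ≡ 6 (mod 13); new modulus lcm = 9009.
    Write x = 502 + 693·t and substitute into x ≡ 6 (mod 13): 693·t ≡ 6 − 502 = -496 (mod 13).
    Reduce coefficients mod 13: 4·t ≡ 11 (mod 13).
    The inverse of 4 mod 13 is 10 (since 4·10 = 40 = 3·13 + 1), so t ≡ 10·11 = 110 ≡ 6 (mod 13).
    Then x = 502 + 693·6 = 4660, valid modulo lcm(693, 13) = 9009: x ≡ 4660 (mod 9009).
Verify against each original: 4660 mod 11 = 7, 4660 mod 7 = 5, 4660 mod 9 = 7, 4660 mod 13 = 6.

x ≡ 4660 (mod 9009).


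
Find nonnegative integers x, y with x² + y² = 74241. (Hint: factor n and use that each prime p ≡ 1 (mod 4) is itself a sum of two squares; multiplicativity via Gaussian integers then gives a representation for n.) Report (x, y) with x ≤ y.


Step 1: Factor n = 74241 = 3^2 · 73 · 113.
Step 2: Check the mod-4 condition on each prime factor: 3 ≡ 3 (mod 4), exponent 2 (must be even); 73 ≡ 1 (mod 4), exponent 1; 113 ≡ 1 (mod 4), exponent 1.
All primes ≡ 3 (mod 4) appear to even exponent (or don't appear), so by the two-squares theorem n IS expressible as a sum of two squares.
Step 3: Build a representation. Group n = k² · m with k = 3 and m = 73 · 113 = 8249 (a product of primes ≡ 1 (mod 4)); a representation of m scales to one of n via (k·x)² + (k·y)² = k²(x² + y²). Each prime p ≡ 1 (mod 4) is itself a sum of two squares; find a² by testing p − a² for a perfect square:
  73: 73 − 1² = 72, 73 − 2² = 69, 73 − 3² = 64 = 8² ⇒ 73 = 3² + 8².
  113: 113 − 1² = 112, 113 − 2² = 109, 113 − 3² = 104, 113 − 4² = 97, 113 − 5² = 88, 113 − 6² = 77, 113 − 7² = 64 = 8² ⇒ 113 = 7² + 8².
  Combine using the Brahmagupta–Fibonacci identity (a² + b²)(c² + d²) = (ac − bd)² + (ad + bc)² = (ac + bd)² + (ad − bc)²:
  73 · 113 = 8249: from (3² + 8²)(7² + 8²), take (3·7 − 8·8, 3·8 + 8·7) = (21 − 64, 24 + 56) = (-43, 80); dropping signs (only squares matter) gives (43, 80); check 43² + 80² = 1849 + 6400 = 8249 ✓.
  Scale by k = 3: (3·43, 3·80) = (129, 240).
Step 4: Order so x ≤ y and verify: 129² + 240² = 16641 + 57600 = 74241 = n. ✓

n = 74241 = 129² + 240² (one valid representation with x ≤ y).


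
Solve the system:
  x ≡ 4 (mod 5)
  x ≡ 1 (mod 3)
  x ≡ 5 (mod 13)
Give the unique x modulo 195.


Moduli 5, 3, 13 are pairwise coprime; by CRT there is a unique solution modulo M = 5 · 3 · 13 = 195.
Solve pairwise, accumulating the modulus:
  Start with x ≡ 4 (mod 5).
  Combine with x ≡ 1 (mod 3): since gcd(5, 3) = 1, we get a unique residue mod 15.
    Write x = 4 + 5·t and substitute into x ≡ 1 (mod 3): 5·t ≡ 1 − 4 = -3 (mod 3).
    Reduce coefficients mod 3: 2·t ≡ 0 (mod 3).
    The inverse of 2 mod 3 is 2 (since 2·2 = 4 = 1·3 + 1), so t ≡ 2·0 = 0 ≡ 0 (mod 3).
    Then x = 4 + 5·0 = 4, valid modulo lcm(5, 3) = 15: x ≡ 4 (mod 15).
  Combine with x ≡ 5 (mod 13): since gcd(15, 13) = 1, we get a unique residue mod 195.
    Write x = 4 + 15·t and substitute into x ≡ 5 (mod 13): 15·t ≡ 5 − 4 = 1 (mod 13).
    Reduce coefficients mod 13: 2·t ≡ 1 (mod 13).
    The inverse of 2 mod 13 is 7 (since 2·7 = 14 = 1·13 + 1), so t ≡ 7·1 = 7 ≡ 7 (mod 13).
    Then x = 4 + 15·7 = 109, valid modulo lcm(15, 13) = 195: x ≡ 109 (mod 195).
Verify: 109 mod 5 = 4 ✓, 109 mod 3 = 1 ✓, 109 mod 13 = 5 ✓.

x ≡ 109 (mod 195).


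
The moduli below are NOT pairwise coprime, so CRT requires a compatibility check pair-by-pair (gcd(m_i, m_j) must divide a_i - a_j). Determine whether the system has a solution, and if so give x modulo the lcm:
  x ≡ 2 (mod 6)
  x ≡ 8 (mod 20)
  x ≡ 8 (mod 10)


Moduli 6, 20, 10 are not pairwise coprime, so CRT works modulo lcm(m_i) when all pairwise compatibility conditions hold.
Pairwise compatibility: gcd(m_i, m_j) must divide a_i - a_j for every pair.
Merge one congruence at a time:
  Start: x ≡ 2 (mod 6).
  Combine with x ≡ 8 (mod 20): gcd(6, 20) = 2; 8 - 2 = 6, which IS divisible by 2, so compatible.
    Write x = 2 + 6·t and substitute into x ≡ 8 (mod 20): 6·t ≡ 8 − 2 = 6 (mod 20).
    Divide the congruence (and modulus) by g = 2: 3·t ≡ 3 (mod 10).
    The inverse of 3 mod 10 is 7 (since 3·7 = 21 = 2·10 + 1), so t ≡ 7·3 = 21 ≡ 1 (mod 10).
    Then x = 2 + 6·1 = 8, valid modulo lcm(6, 20) = 60: x ≡ 8 (mod 60).
  Combine with x ≡ 8 (mod 10): gcd(60, 10) = 10; 8 - 8 = 0, which IS divisible by 10, so compatible.
    Write x = 8 + 60·t and substitute into x ≡ 8 (mod 10): 60·t ≡ 8 − 8 = 0 (mod 10).
    Divide the congruence (and modulus) by g = 10: 6·t ≡ 0 (mod 1).
    Modulo 1 every t works; take t = 0.
    Then x = 8 + 60·0 = 8, valid modulo lcm(60, 10) = 60: x ≡ 8 (mod 60).
Verify: 8 mod 6 = 2, 8 mod 20 = 8, 8 mod 10 = 8.

x ≡ 8 (mod 60).


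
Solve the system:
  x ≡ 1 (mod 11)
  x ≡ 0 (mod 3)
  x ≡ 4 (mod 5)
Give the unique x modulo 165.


Moduli 11, 3, 5 are pairwise coprime; by CRT there is a unique solution modulo M = 11 · 3 · 5 = 165.
Solve pairwise, accumulating the modulus:
  Start with x ≡ 1 (mod 11).
  Combine with x ≡ 0 (mod 3): since gcd(11, 3) = 1, we get a unique residue mod 33.
    Write x = 1 + 11·t and substitute into x ≡ 0 (mod 3): 11·t ≡ 0 − 1 = -1 (mod 3).
    Reduce coefficients mod 3: 2·t ≡ 2 (mod 3).
    The inverse of 2 mod 3 is 2 (since 2·2 = 4 = 1·3 + 1), so t ≡ 2·2 = 4 ≡ 1 (mod 3).
    Then x = 1 + 11·1 = 12, valid modulo lcm(11, 3) = 33: x ≡ 12 (mod 33).
  Combine with x ≡ 4 (mod 5): since gcd(33, 5) = 1, we get a unique residue mod 165.
    Write x = 12 + 33·t and substitute into x ≡ 4 (mod 5): 33·t ≡ 4 − 12 = -8 (mod 5).
    Reduce coefficients mod 5: 3·t ≡ 2 (mod 5).
    The inverse of 3 mod 5 is 2 (since 3·2 = 6 = 1·5 + 1), so t ≡ 2·2 = 4 ≡ 4 (mod 5).
    Then x = 12 + 33·4 = 144, valid modulo lcm(33, 5) = 165: x ≡ 144 (mod 165).
Verify: 144 mod 11 = 1 ✓, 144 mod 3 = 0 ✓, 144 mod 5 = 4 ✓.

x ≡ 144 (mod 165).


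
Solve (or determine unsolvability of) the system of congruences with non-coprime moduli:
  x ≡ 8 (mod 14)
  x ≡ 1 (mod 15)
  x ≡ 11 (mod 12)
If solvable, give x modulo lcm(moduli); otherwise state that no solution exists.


Moduli 14, 15, 12 are not pairwise coprime, so CRT works modulo lcm(m_i) when all pairwise compatibility conditions hold.
Pairwise compatibility: gcd(m_i, m_j) must divide a_i - a_j for every pair.
Merge one congruence at a time:
  Start: x ≡ 8 (mod 14).
  Combine with x ≡ 1 (mod 15): gcd(14, 15) = 1; 1 - 8 = -7, which IS divisible by 1, so compatible.
    Write x = 8 + 14·t and substitute into x ≡ 1 (mod 15): 14·t ≡ 1 − 8 = -7 (mod 15).
    Reduce coefficients mod 15: 14·t ≡ 8 (mod 15).
    The inverse of 14 mod 15 is 14 (since 14·14 = 196 = 13·15 + 1), so t ≡ 14·8 = 112 ≡ 7 (mod 15).
    Then x = 8 + 14·7 = 106, valid modulo lcm(14, 15) = 210: x ≡ 106 (mod 210).
  Combine with x ≡ 11 (mod 12): gcd(210, 12) = 6, and 11 - 106 = -95 is NOT divisible by 6.
    ⇒ system is inconsistent (no integer solution).

No solution (the system is inconsistent).


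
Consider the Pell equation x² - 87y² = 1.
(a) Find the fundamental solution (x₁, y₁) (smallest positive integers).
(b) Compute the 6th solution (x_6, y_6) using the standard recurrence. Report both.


Step 1: Find the fundamental solution (x₁, y₁) of x² - 87y² = 1.
  Expand √87 as a continued fraction. a₀ = ⌊√87⌋ = 9; iterate m_{k+1} = d_k·a_k − m_k, d_{k+1} = (87 − m_{k+1}²)/d_k, a_{k+1} = ⌊(a₀ + m_{k+1})/d_{k+1}⌋ (starting m₀ = 0, d₀ = 1), with convergents p_k = a_k·p_{k-1} + p_{k-2}, q_k = a_k·q_{k-1} + q_{k-2} (p₋₁ = 1, q₋₁ = 0):
  k = 0: a₀ = 9; p₀/q₀ = 9/1; p₀² − 87·q₀² = 81 − 87 = -6.
  k = 1: m = 9, d = 6, a = ⌊(9 + 9)/6⌋ = 3; p/q = (3·9 + 1)/(3·1 + 0) = 28/3; p² − 87·q² = 784 − 783 = 1.
  The first convergent with p² − 87·q² = 1 gives the fundamental solution (x₁, y₁) = (28, 3).
Step 2: Apply the recurrence (x_{n+1}, y_{n+1}) = (x₁x_n + 87y₁y_n, x₁y_n + y₁x_n) repeatedly.
  From (x_1, y_1) = (28, 3): x_2 = 28·28 + 87·3·3 = 1567; y_2 = 28·3 + 3·28 = 168.
  From (x_2, y_2) = (1567, 168): x_3 = 28·1567 + 87·3·168 = 87724; y_3 = 28·168 + 3·1567 = 9405.
  From (x_3, y_3) = (87724, 9405): x_4 = 28·87724 + 87·3·9405 = 4910977; y_4 = 28·9405 + 3·87724 = 526512.
  From (x_4, y_4) = (4910977, 526512): x_5 = 28·4910977 + 87·3·526512 = 274926988; y_5 = 28·526512 + 3·4910977 = 29475267.
  From (x_5, y_5) = (274926988, 29475267): x_6 = 28·274926988 + 87·3·29475267 = 15391000351; y_6 = 28·29475267 + 3·274926988 = 1650088440.
Step 3: Verify x_6² - 87·y_6² = 236882891804482123201 - 236882891804482123200 = 1 (should be 1). ✓

(x_1, y_1) = (28, 3); (x_6, y_6) = (15391000351, 1650088440).


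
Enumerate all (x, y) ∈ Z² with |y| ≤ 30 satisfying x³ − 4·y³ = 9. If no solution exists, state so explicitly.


The equation is x³ - 4y³ = 9. For fixed y, x³ = 4·y³ + 9, so a solution requires the RHS to be a perfect cube.
Strategy: iterate y from -30 to 30, compute RHS = 4·y³ + 9, and check whether it is a (positive or negative) perfect cube.
Check small values of y:
  y = 0: RHS = 9 is not a perfect cube.
  y = 1: RHS = 13 is not a perfect cube.
  y = -1: RHS = 5 is not a perfect cube.
  y = 2: RHS = 41 is not a perfect cube.
  y = -2: RHS = -23 is not a perfect cube.
  y = 3: RHS = 117 is not a perfect cube.
  y = -3: RHS = -99 is not a perfect cube.
Continuing the search up to |y| = 30 finds no solutions either.
No (x, y) in the scanned range satisfies the equation.

No integer solutions with |y| ≤ 30.


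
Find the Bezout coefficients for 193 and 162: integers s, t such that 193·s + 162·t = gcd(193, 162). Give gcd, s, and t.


Euclidean algorithm on (193, 162) — divide until remainder is 0:
  193 = 1 · 162 + 31
  162 = 5 · 31 + 7
  31 = 4 · 7 + 3
  7 = 2 · 3 + 1
  3 = 3 · 1 + 0
gcd(193, 162) = 1.
Track Bezout coefficients alongside the remainders: start with r₀ = 193 = a·1 + b·0 (s = 1, t = 0) and r₁ = 162 = a·0 + b·1 (s = 0, t = 1); each new remainder r_{k+1} = r_{k-1} − q_k·r_k inherits s_{k+1} = s_{k-1} − q_k·s_k, t_{k+1} = t_{k-1} − q_k·t_k, so r_k = a·s_k + b·t_k at every step:
  q = 1: r = 31, s = 1 − 1·0 = 1, t = 0 − 1·1 = -1  (check: 193·1 + 162·(-1) = 31)
  q = 5: r = 7, s = 0 − 5·1 = -5, t = 1 − 5·(-1) = 6  (check: 193·(-5) + 162·6 = 7)
  q = 4: r = 3, s = 1 − 4·(-5) = 21, t = -1 − 4·6 = -25  (check: 193·21 + 162·(-25) = 3)
  q = 2: r = 1, s = -5 − 2·21 = -47, t = 6 − 2·(-25) = 56  (check: 193·(-47) + 162·56 = 1)
The row with r = 1 (the gcd) gives the Bezout coefficients s = -47, t = 56.
Result: 193 · (-47) + 162 · (56) = 1.

gcd(193, 162) = 1; s = -47, t = 56 (check: 193·(-47) + 162·56 = 1).


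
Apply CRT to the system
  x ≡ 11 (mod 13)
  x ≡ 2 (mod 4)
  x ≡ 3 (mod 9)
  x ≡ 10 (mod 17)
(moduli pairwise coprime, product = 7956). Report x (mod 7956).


Product of moduli M = 13 · 4 · 9 · 17 = 7956.
Merge one congruence at a time:
  Start: x ≡ 11 (mod 13).
  Combine with x ≡ 2 (mod 4); new modulus lcm = 52.
    Write x = 11 + 13·t and substitute into x ≡ 2 (mod 4): 13·t ≡ 2 − 11 = -9 (mod 4).
    Reduce coefficients mod 4: 1·t ≡ 3 (mod 4).
    So t ≡ 3 (mod 4).
    Then x = 11 + 13·3 = 50, valid modulo lcm(13, 4) = 52: x ≡ 50 (mod 52).
  Combine with x ≡ 3 (mod 9); new modulus lcm = 468.
    Write x = 50 + 52·t and substitute into x ≡ 3 (mod 9): 52·t ≡ 3 − 50 = -47 (mod 9).
    Reduce coefficients mod 9: 7·t ≡ 7 (mod 9).
    The inverse of 7 mod 9 is 4 (since 7·4 = 28 = 3·9 + 1), so t ≡ 4·7 = 28 ≡ 1 (mod 9).
    Then x = 50 + 52·1 = 102, valid modulo lcm(52, 9) = 468: x ≡ 102 (mod 468).
  Combine with x ≡ 10 (mod 17); new modulus lcm = 7956.
    Write x = 102 + 468·t and substitute into x ≡ 10 (mod 17): 468·t ≡ 10 − 102 = -92 (mod 17).
    Reduce coefficients mod 17: 9·t ≡ 10 (mod 17).
    The inverse of 9 mod 17 is 2 (since 9·2 = 18 = 1·17 + 1), so t ≡ 2·10 = 20 ≡ 3 (mod 17).
    Then x = 102 + 468·3 = 1506, valid modulo lcm(468, 17) = 7956: x ≡ 1506 (mod 7956).
Verify against each original: 1506 mod 13 = 11, 1506 mod 4 = 2, 1506 mod 9 = 3, 1506 mod 17 = 10.

x ≡ 1506 (mod 7956).


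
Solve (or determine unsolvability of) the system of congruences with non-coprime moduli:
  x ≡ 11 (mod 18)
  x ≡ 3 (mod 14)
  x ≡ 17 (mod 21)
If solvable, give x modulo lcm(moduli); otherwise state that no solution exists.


Moduli 18, 14, 21 are not pairwise coprime, so CRT works modulo lcm(m_i) when all pairwise compatibility conditions hold.
Pairwise compatibility: gcd(m_i, m_j) must divide a_i - a_j for every pair.
Merge one congruence at a time:
  Start: x ≡ 11 (mod 18).
  Combine with x ≡ 3 (mod 14): gcd(18, 14) = 2; 3 - 11 = -8, which IS divisible by 2, so compatible.
    Write x = 11 + 18·t and substitute into x ≡ 3 (mod 14): 18·t ≡ 3 − 11 = -8 (mod 14).
    Divide the congruence (and modulus) by g = 2: 9·t ≡ -4 (mod 7).
    Reduce coefficients mod 7: 2·t ≡ 3 (mod 7).
    The inverse of 2 mod 7 is 4 (since 2·4 = 8 = 1·7 + 1), so t ≡ 4·3 = 12 ≡ 5 (mod 7).
    Then x = 11 + 18·5 = 101, valid modulo lcm(18, 14) = 126: x ≡ 101 (mod 126).
  Combine with x ≡ 17 (mod 21): gcd(126, 21) = 21; 17 - 101 = -84, which IS divisible by 21, so compatible.
    Write x = 101 + 126·t and substitute into x ≡ 17 (mod 21): 126·t ≡ 17 − 101 = -84 (mod 21).
    Divide the congruence (and modulus) by g = 21: 6·t ≡ -4 (mod 1).
    Modulo 1 every t works; take t = 0.
    Then x = 101 + 126·0 = 101, valid modulo lcm(126, 21) = 126: x ≡ 101 (mod 126).
Verify: 101 mod 18 = 11, 101 mod 14 = 3, 101 mod 21 = 17.

x ≡ 101 (mod 126).


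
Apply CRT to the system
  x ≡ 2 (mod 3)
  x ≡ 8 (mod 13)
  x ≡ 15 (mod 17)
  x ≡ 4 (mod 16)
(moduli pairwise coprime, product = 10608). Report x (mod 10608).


Product of moduli M = 3 · 13 · 17 · 16 = 10608.
Merge one congruence at a time:
  Start: x ≡ 2 (mod 3).
  Combine with x ≡ 8 (mod 13); new modulus lcm = 39.
    Write x = 2 + 3·t and substitute into x ≡ 8 (mod 13): 3·t ≡ 8 − 2 = 6 (mod 13).
    The inverse of 3 mod 13 is 9 (since 3·9 = 27 = 2·13 + 1), so t ≡ 9·6 = 54 ≡ 2 (mod 13).
    Then x = 2 + 3·2 = 8, valid modulo lcm(3, 13) = 39: x ≡ 8 (mod 39).
  Combine with x ≡ 15 (mod 17); new modulus lcm = 663.
    Write x = 8 + 39·t and substitute into x ≡ 15 (mod 17): 39·t ≡ 15 − 8 = 7 (mod 17).
    Reduce coefficients mod 17: 5·t ≡ 7 (mod 17).
    The inverse of 5 mod 17 is 7 (since 5·7 = 35 = 2·17 + 1), so t ≡ 7·7 = 49 ≡ 15 (mod 17).
    Then x = 8 + 39·15 = 593, valid modulo lcm(39, 17) = 663: x ≡ 593 (mod 663).
  Combine with x ≡ 4 (mod 16); new modulus lcm = 10608.
    Write x = 593 + 663·t and substitute into x ≡ 4 (mod 16): 663·t ≡ 4 − 593 = -589 (mod 16).
    Reduce coefficients mod 16: 7·t ≡ 3 (mod 16).
    The inverse of 7 mod 16 is 7 (since 7·7 = 49 = 3·16 + 1), so t ≡ 7·3 = 21 ≡ 5 (mod 16).
    Then x = 593 + 663·5 = 3908, valid modulo lcm(663, 16) = 10608: x ≡ 3908 (mod 10608).
Verify against each original: 3908 mod 3 = 2, 3908 mod 13 = 8, 3908 mod 17 = 15, 3908 mod 16 = 4.

x ≡ 3908 (mod 10608).


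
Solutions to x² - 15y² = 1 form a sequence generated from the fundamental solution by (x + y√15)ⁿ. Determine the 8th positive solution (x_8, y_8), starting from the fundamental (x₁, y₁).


Step 1: Find the fundamental solution (x₁, y₁) of x² - 15y² = 1.
  Expand √15 as a continued fraction. a₀ = ⌊√15⌋ = 3; iterate m_{k+1} = d_k·a_k − m_k, d_{k+1} = (15 − m_{k+1}²)/d_k, a_{k+1} = ⌊(a₀ + m_{k+1})/d_{k+1}⌋ (starting m₀ = 0, d₀ = 1), with convergents p_k = a_k·p_{k-1} + p_{k-2}, q_k = a_k·q_{k-1} + q_{k-2} (p₋₁ = 1, q₋₁ = 0):
  k = 0: a₀ = 3; p₀/q₀ = 3/1; p₀² − 15·q₀² = 9 − 15 = -6.
  k = 1: m = 3, d = 6, a = ⌊(3 + 3)/6⌋ = 1; p/q = (1·3 + 1)/(1·1 + 0) = 4/1; p² − 15·q² = 16 − 15 = 1.
  The first convergent with p² − 15·q² = 1 gives the fundamental solution (x₁, y₁) = (4, 1).
Step 2: Apply the recurrence (x_{n+1}, y_{n+1}) = (x₁x_n + 15y₁y_n, x₁y_n + y₁x_n) repeatedly.
  From (x_1, y_1) = (4, 1): x_2 = 4·4 + 15·1·1 = 31; y_2 = 4·1 + 1·4 = 8.
  From (x_2, y_2) = (31, 8): x_3 = 4·31 + 15·1·8 = 244; y_3 = 4·8 + 1·31 = 63.
  From (x_3, y_3) = (244, 63): x_4 = 4·244 + 15·1·63 = 1921; y_4 = 4·63 + 1·244 = 496.
  From (x_4, y_4) = (1921, 496): x_5 = 4·1921 + 15·1·496 = 15124; y_5 = 4·496 + 1·1921 = 3905.
  From (x_5, y_5) = (15124, 3905): x_6 = 4·15124 + 15·1·3905 = 119071; y_6 = 4·3905 + 1·15124 = 30744.
  From (x_6, y_6) = (119071, 30744): x_7 = 4·119071 + 15·1·30744 = 937444; y_7 = 4·30744 + 1·119071 = 242047.
  From (x_7, y_7) = (937444, 242047): x_8 = 4·937444 + 15·1·242047 = 7380481; y_8 = 4·242047 + 1·937444 = 1905632.
Step 3: Verify x_8² - 15·y_8² = 54471499791361 - 54471499791360 = 1 (should be 1). ✓

(x_1, y_1) = (4, 1); (x_8, y_8) = (7380481, 1905632).


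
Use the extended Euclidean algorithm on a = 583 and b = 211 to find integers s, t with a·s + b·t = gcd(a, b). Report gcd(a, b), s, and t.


Euclidean algorithm on (583, 211) — divide until remainder is 0:
  583 = 2 · 211 + 161
  211 = 1 · 161 + 50
  161 = 3 · 50 + 11
  50 = 4 · 11 + 6
  11 = 1 · 6 + 5
  6 = 1 · 5 + 1
  5 = 5 · 1 + 0
gcd(583, 211) = 1.
Track Bezout coefficients alongside the remainders: start with r₀ = 583 = a·1 + b·0 (s = 1, t = 0) and r₁ = 211 = a·0 + b·1 (s = 0, t = 1); each new remainder r_{k+1} = r_{k-1} − q_k·r_k inherits s_{k+1} = s_{k-1} − q_k·s_k, t_{k+1} = t_{k-1} − q_k·t_k, so r_k = a·s_k + b·t_k at every step:
  q = 2: r = 161, s = 1 − 2·0 = 1, t = 0 − 2·1 = -2  (check: 583·1 + 211·(-2) = 161)
  q = 1: r = 50, s = 0 − 1·1 = -1, t = 1 − 1·(-2) = 3  (check: 583·(-1) + 211·3 = 50)
  q = 3: r = 11, s = 1 − 3·(-1) = 4, t = -2 − 3·3 = -11  (check: 583·4 + 211·(-11) = 11)
  q = 4: r = 6, s = -1 − 4·4 = -17, t = 3 − 4·(-11) = 47  (check: 583·(-17) + 211·47 = 6)
  q = 1: r = 5, s = 4 − 1·(-17) = 21, t = -11 − 1·47 = -58  (check: 583·21 + 211·(-58) = 5)
  q = 1: r = 1, s = -17 − 1·21 = -38, t = 47 − 1·(-58) = 105  (check: 583·(-38) + 211·105 = 1)
The row with r = 1 (the gcd) gives the Bezout coefficients s = -38, t = 105.
Result: 583 · (-38) + 211 · (105) = 1.

gcd(583, 211) = 1; s = -38, t = 105 (check: 583·(-38) + 211·105 = 1).


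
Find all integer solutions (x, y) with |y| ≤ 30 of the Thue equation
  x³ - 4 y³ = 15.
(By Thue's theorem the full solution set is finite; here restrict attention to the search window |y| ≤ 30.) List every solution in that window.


The equation is x³ - 4y³ = 15. For fixed y, x³ = 4·y³ + 15, so a solution requires the RHS to be a perfect cube.
Strategy: iterate y from -30 to 30, compute RHS = 4·y³ + 15, and check whether it is a (positive or negative) perfect cube.
Check small values of y:
  y = 0: RHS = 15 is not a perfect cube.
  y = 1: RHS = 19 is not a perfect cube.
  y = -1: RHS = 11 is not a perfect cube.
  y = 2: RHS = 47 is not a perfect cube.
  y = -2: RHS = -17 is not a perfect cube.
  y = 3: RHS = 123 is not a perfect cube.
  y = -3: RHS = -93 is not a perfect cube.
Continuing the search up to |y| = 30 finds no solutions either.
No (x, y) in the scanned range satisfies the equation.

No integer solutions with |y| ≤ 30.


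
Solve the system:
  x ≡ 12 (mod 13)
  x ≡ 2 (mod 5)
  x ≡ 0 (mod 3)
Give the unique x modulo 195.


Moduli 13, 5, 3 are pairwise coprime; by CRT there is a unique solution modulo M = 13 · 5 · 3 = 195.
Solve pairwise, accumulating the modulus:
  Start with x ≡ 12 (mod 13).
  Combine with x ≡ 2 (mod 5): since gcd(13, 5) = 1, we get a unique residue mod 65.
    Write x = 12 + 13·t and substitute into x ≡ 2 (mod 5): 13·t ≡ 2 − 12 = -10 (mod 5).
    Reduce coefficients mod 5: 3·t ≡ 0 (mod 5).
    The inverse of 3 mod 5 is 2 (since 3·2 = 6 = 1·5 + 1), so t ≡ 2·0 = 0 ≡ 0 (mod 5).
    Then x = 12 + 13·0 = 12, valid modulo lcm(13, 5) = 65: x ≡ 12 (mod 65).
  Combine with x ≡ 0 (mod 3): since gcd(65, 3) = 1, we get a unique residue mod 195.
    Write x = 12 + 65·t and substitute into x ≡ 0 (mod 3): 65·t ≡ 0 − 12 = -12 (mod 3).
    Reduce coefficients mod 3: 2·t ≡ 0 (mod 3).
    The inverse of 2 mod 3 is 2 (since 2·2 = 4 = 1·3 + 1), so t ≡ 2·0 = 0 ≡ 0 (mod 3).
    Then x = 12 + 65·0 = 12, valid modulo lcm(65, 3) = 195: x ≡ 12 (mod 195).
Verify: 12 mod 13 = 12 ✓, 12 mod 5 = 2 ✓, 12 mod 3 = 0 ✓.

x ≡ 12 (mod 195).


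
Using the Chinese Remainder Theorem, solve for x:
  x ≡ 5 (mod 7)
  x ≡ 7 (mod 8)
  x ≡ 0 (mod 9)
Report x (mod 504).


Moduli 7, 8, 9 are pairwise coprime; by CRT there is a unique solution modulo M = 7 · 8 · 9 = 504.
Solve pairwise, accumulating the modulus:
  Start with x ≡ 5 (mod 7).
  Combine with x ≡ 7 (mod 8): since gcd(7, 8) = 1, we get a unique residue mod 56.
    Write x = 5 + 7·t and substitute into x ≡ 7 (mod 8): 7·t ≡ 7 − 5 = 2 (mod 8).
    The inverse of 7 mod 8 is 7 (since 7·7 = 49 = 6·8 + 1), so t ≡ 7·2 = 14 ≡ 6 (mod 8).
    Then x = 5 + 7·6 = 47, valid modulo lcm(7, 8) = 56: x ≡ 47 (mod 56).
  Combine with x ≡ 0 (mod 9): since gcd(56, 9) = 1, we get a unique residue mod 504.
    Write x = 47 + 56·t and substitute into x ≡ 0 (mod 9): 56·t ≡ 0 − 47 = -47 (mod 9).
    Reduce coefficients mod 9: 2·t ≡ 7 (mod 9).
    The inverse of 2 mod 9 is 5 (since 2·5 = 10 = 1·9 + 1), so t ≡ 5·7 = 35 ≡ 8 (mod 9).
    Then x = 47 + 56·8 = 495, valid modulo lcm(56, 9) = 504: x ≡ 495 (mod 504).
Verify: 495 mod 7 = 5 ✓, 495 mod 8 = 7 ✓, 495 mod 9 = 0 ✓.

x ≡ 495 (mod 504).


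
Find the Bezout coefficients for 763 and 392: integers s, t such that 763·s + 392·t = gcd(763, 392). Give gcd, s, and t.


Euclidean algorithm on (763, 392) — divide until remainder is 0:
  763 = 1 · 392 + 371
  392 = 1 · 371 + 21
  371 = 17 · 21 + 14
  21 = 1 · 14 + 7
  14 = 2 · 7 + 0
gcd(763, 392) = 7.
Track Bezout coefficients alongside the remainders: start with r₀ = 763 = a·1 + b·0 (s = 1, t = 0) and r₁ = 392 = a·0 + b·1 (s = 0, t = 1); each new remainder r_{k+1} = r_{k-1} − q_k·r_k inherits s_{k+1} = s_{k-1} − q_k·s_k, t_{k+1} = t_{k-1} − q_k·t_k, so r_k = a·s_k + b·t_k at every step:
  q = 1: r = 371, s = 1 − 1·0 = 1, t = 0 − 1·1 = -1  (check: 763·1 + 392·(-1) = 371)
  q = 1: r = 21, s = 0 − 1·1 = -1, t = 1 − 1·(-1) = 2  (check: 763·(-1) + 392·2 = 21)
  q = 17: r = 14, s = 1 − 17·(-1) = 18, t = -1 − 17·2 = -35  (check: 763·18 + 392·(-35) = 14)
  q = 1: r = 7, s = -1 − 1·18 = -19, t = 2 − 1·(-35) = 37  (check: 763·(-19) + 392·37 = 7)
The row with r = 7 (the gcd) gives the Bezout coefficients s = -19, t = 37.
Result: 763 · (-19) + 392 · (37) = 7.

gcd(763, 392) = 7; s = -19, t = 37 (check: 763·(-19) + 392·37 = 7).


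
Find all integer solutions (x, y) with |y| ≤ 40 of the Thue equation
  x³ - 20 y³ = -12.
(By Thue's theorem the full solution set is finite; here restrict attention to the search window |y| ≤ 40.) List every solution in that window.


The equation is x³ - 20y³ = -12. For fixed y, x³ = 20·y³ − 12, so a solution requires the RHS to be a perfect cube.
Strategy: iterate y from -40 to 40, compute RHS = 20·y³ − 12, and check whether it is a (positive or negative) perfect cube.
Check small values of y:
  y = 0: RHS = -12 is not a perfect cube.
  y = 1: RHS = 8 = (2)³ ⇒ x = 2 works.
  y = -1: RHS = -32 is not a perfect cube.
  y = 2: RHS = 148 is not a perfect cube.
  y = -2: RHS = -172 is not a perfect cube.
  y = 3: RHS = 528 is not a perfect cube.
  y = -3: RHS = -552 is not a perfect cube.
Continuing the search up to |y| = 40 finds no further solutions beyond those listed.
Collected solutions: (2, 1).

Solutions (with |y| ≤ 40): (2, 1).
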